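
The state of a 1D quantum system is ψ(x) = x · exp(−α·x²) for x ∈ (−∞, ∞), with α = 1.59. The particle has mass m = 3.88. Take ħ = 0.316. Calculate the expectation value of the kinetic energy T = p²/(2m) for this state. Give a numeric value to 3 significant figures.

0.0614

T = −(ħ²/2m) d²/dx², so ⟨T⟩ = −(ħ²/2m) ∫ ψ*·ψ'' dx / ∫|ψ|² dx; with m = 3.88.
Expand each integrand as polynomial × e^(−2αx²) and use ∫x^(2j)·e^(−2αx²) dx = (2j−1)!!/(4α)^j · √(π/(2α)), odd powers → 0; here √(π/(2α)) = 0.99394. Differentiate with the product rule, d/dx e^(−αx²) = −2αx·e^(−αx²).
State is unnormalized: ∫|ψ|² dx = 0.15628, and ∫ψ*·(−ħ²/2m · ψ'') dx = 0.0095926, so ⟨T⟩ = 0.0095926 / 0.15628.
⟨T⟩ = 0.061381.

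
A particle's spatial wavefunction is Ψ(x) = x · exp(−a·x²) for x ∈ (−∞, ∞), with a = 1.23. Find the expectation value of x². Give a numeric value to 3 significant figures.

⟨x²⟩ = ∫ x²·|Ψ|² dx / ∫|Ψ|² dx (integrals over the domain).
Expand each integrand as polynomial × e^(−2ax²) and use ∫x^(2j)·e^(−2ax²) dx = (2j−1)!!/(4a)^j · √(π/(2a)), odd powers → 0; here √(π/(2a)) = 1.1301.
State is unnormalized: ∫|Ψ|² dx = 0.22969, and ∫Ψ*·x²·Ψ dx = 0.14005, so ⟨x²⟩ = 0.14005 / 0.22969.
⟨x²⟩ = 0.60976.

0.610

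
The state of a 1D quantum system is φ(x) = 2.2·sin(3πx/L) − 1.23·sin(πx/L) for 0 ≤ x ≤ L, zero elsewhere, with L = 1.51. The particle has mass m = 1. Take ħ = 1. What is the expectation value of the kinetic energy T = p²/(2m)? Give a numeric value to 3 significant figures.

15.4

T = −(ħ²/2m) d²/dx², so ⟨T⟩ = −(ħ²/2m) ∫ φ*·φ'' dx / ∫|φ|² dx; with m = 1.
d²/dx² sin(jπx/L) = −(jπ/L)²·sin(jπx/L); on 0 ≤ x ≤ L, ∫sin²(jπx/L) dx = L/2 and ∫sin(jπx/L)·sin(lπx/L) dx = 0 for j ≠ l, so only diagonal terms survive in ∫|φ|² and ∫φ·φ″; ∫φ·φ′ dx = [φ²/2] between the walls = 0.
State is unnormalized: ∫|φ|² dx = 4.7964, and ∫φ*·(−ħ²/2m · φ'') dx = 73.651, so ⟨T⟩ = 73.651 / 4.7964.
⟨T⟩ = 15.355.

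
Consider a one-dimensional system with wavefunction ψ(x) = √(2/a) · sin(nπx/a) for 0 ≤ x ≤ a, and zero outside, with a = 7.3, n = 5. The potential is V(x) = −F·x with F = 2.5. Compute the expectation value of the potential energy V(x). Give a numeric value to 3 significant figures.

-9.13

⟨V⟩ = ∫ V(x)·|ψ|² dx.
With sin²θ = (1 − cos2θ)/2 on 0 ≤ x ≤ a: ∫sin²(nπx/a) dx = a/2, ∫x·sin²(nπx/a) dx = a²/4, ∫x²·sin²(nπx/a) dx = a³·(1/6 − 1/(4n²π²)); higher powers xᵏ the same way, integrating xᵏ·cos(2nπx/a) by parts.
⟨V⟩ = -9.1250.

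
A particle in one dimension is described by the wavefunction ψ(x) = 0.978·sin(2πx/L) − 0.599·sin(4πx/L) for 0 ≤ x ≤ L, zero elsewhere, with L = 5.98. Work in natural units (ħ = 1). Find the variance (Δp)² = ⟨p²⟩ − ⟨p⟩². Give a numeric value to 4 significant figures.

Compute ⟨p⟩ and ⟨p²⟩ separately; (Δp)² = ⟨p²⟩ − ⟨p⟩².
d²/dx² sin(jπx/L) = −(jπ/L)²·sin(jπx/L); on 0 ≤ x ≤ L, ∫sin²(jπx/L) dx = L/2 and ∫sin(jπx/L)·sin(lπx/L) dx = 0 for j ≠ l, so only diagonal terms survive in ∫|ψ|² and ∫ψ·ψ″; ∫ψ·ψ′ dx = [ψ²/2] between the walls = 0.
Normalization: ∫|ψ|² dx = 3.9327.
⟨p⟩ = 0.0000 and ⟨p²⟩ = 2.0074.
(Δp)² = 2.0074 − (0.0000)² = 2.0074.

2.007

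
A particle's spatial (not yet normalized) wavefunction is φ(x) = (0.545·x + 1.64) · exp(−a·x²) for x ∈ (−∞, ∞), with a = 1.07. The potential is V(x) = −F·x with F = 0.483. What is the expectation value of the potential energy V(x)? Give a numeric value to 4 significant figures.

⟨V⟩ = ∫ V(x)·|φ|² dx / ∫|φ|² dx.
Expand each integrand as polynomial × e^(−2ax²) and use ∫x^(2j)·e^(−2ax²) dx = (2j−1)!!/(4a)^j · √(π/(2a)), odd powers → 0; here √(π/(2a)) = 1.2116.
State is unnormalized: ∫|φ|² dx = 3.3429, and ∫φ*·V(x)·φ dx = -0.24442, so ⟨V⟩ = -0.24442 / 3.3429.
⟨V⟩ = -0.073118.

-0.07312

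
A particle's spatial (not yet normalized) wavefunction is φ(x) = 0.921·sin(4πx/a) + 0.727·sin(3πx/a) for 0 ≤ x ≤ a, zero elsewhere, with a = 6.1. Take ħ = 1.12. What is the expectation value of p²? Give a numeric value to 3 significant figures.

p² φ = −ħ² d²φ/dx²; ⟨p²⟩ = −ħ² ∫ φ*·φ'' dx / ∫|φ|² dx.
d²/dx² sin(jπx/a) = −(jπ/a)²·sin(jπx/a); on 0 ≤ x ≤ a, ∫sin²(jπx/a) dx = a/2 and ∫sin(jπx/a)·sin(lπx/a) dx = 0 for j ≠ l, so only diagonal terms survive in ∫|φ|² and ∫φ·φ″; ∫φ·φ′ dx = [φ²/2] between the walls = 0.
State is unnormalized: ∫|φ|² dx = 4.1991, and ∫φ*·(−ħ² φ'') dx = 18.600, so ⟨p²⟩ = 18.600 / 4.1991.
⟨p²⟩ = 4.4294.

4.43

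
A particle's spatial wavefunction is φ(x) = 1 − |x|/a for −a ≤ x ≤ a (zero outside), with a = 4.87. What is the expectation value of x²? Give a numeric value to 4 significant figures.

2.372

⟨x²⟩ = ∫ x²·|φ|² dx / ∫|φ|² dx (integrals over the domain).
φ is even, so ∫ over [−a, a] = 2∫₀ᵃ with φ = 1 − x/a there: ∫₀ᵃ (1 − x/a)² dx = a/3, ∫₀ᵃ x²(1 − x/a)² dx = a³/30, ∫₀ᵃ x⁴(1 − x/a)² dx = a⁵/105.
State is unnormalized: ∫|φ|² dx = 3.2467, and ∫φ*·x²·φ dx = 7.7001, so ⟨x²⟩ = 7.7001 / 3.2467.
⟨x²⟩ = 2.3717.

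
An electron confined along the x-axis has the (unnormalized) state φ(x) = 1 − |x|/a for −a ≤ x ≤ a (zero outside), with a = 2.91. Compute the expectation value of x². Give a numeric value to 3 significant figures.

0.847

⟨x²⟩ = ∫ x²·|φ|² dx / ∫|φ|² dx (integrals over the domain).
φ is even, so ∫ over [−a, a] = 2∫₀ᵃ with φ = 1 − x/a there: ∫₀ᵃ (1 − x/a)² dx = a/3, ∫₀ᵃ x²(1 − x/a)² dx = a³/30, ∫₀ᵃ x⁴(1 − x/a)² dx = a⁵/105.
State is unnormalized: ∫|φ|² dx = 1.9400, and ∫φ*·x²·φ dx = 1.6428, so ⟨x²⟩ = 1.6428 / 1.9400.
⟨x²⟩ = 0.84681.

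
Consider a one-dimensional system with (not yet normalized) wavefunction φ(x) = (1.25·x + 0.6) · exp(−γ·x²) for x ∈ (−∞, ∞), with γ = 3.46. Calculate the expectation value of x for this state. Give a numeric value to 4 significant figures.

0.2292

⟨x⟩ = ∫ x·|φ|² dx / ∫|φ|² dx (integrals over the domain).
Expand each integrand as polynomial × e^(−2γx²) and use ∫x^(2j)·e^(−2γx²) dx = (2j−1)!!/(4γ)^j · √(π/(2γ)), odd powers → 0; here √(π/(2γ)) = 0.67379.
State is unnormalized: ∫|φ|² dx = 0.31863, and ∫φ*·x·φ dx = 0.073026, so ⟨x⟩ = 0.073026 / 0.31863.
⟨x⟩ = 0.22919.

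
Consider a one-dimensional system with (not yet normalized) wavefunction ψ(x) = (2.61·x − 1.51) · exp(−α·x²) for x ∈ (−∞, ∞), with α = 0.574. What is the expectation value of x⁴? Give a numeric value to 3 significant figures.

1.86

⟨x⁴⟩ = ∫ x⁴·|ψ|² dx / ∫|ψ|² dx (integrals over the domain).
Expand each integrand as polynomial × e^(−2αx²) and use ∫x^(2j)·e^(−2αx²) dx = (2j−1)!!/(4α)^j · √(π/(2α)), odd powers → 0; here √(π/(2α)) = 1.6543.
State is unnormalized: ∫|ψ|² dx = 8.6800, and ∫ψ*·x⁴·ψ dx = 16.112, so ⟨x⁴⟩ = 16.112 / 8.6800.
⟨x⁴⟩ = 1.8562.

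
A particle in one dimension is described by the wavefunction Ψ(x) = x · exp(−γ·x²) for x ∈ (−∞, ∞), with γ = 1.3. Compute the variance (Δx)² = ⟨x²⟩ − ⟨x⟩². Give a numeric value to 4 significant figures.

Compute ⟨x⟩ and ⟨x²⟩ separately, then (Δx)² = ⟨x²⟩ − ⟨x⟩².
Expand each integrand as polynomial × e^(−2γx²) and use ∫x^(2j)·e^(−2γx²) dx = (2j−1)!!/(4γ)^j · √(π/(2γ)), odd powers → 0; here √(π/(2γ)) = 1.0992.
Normalization: ∫|Ψ|² dx = 0.21139.
⟨x⟩ = 0.0000 and ⟨x²⟩ = 0.57692.
(Δx)² = 0.57692 − (0.0000)² = 0.57692.

0.5769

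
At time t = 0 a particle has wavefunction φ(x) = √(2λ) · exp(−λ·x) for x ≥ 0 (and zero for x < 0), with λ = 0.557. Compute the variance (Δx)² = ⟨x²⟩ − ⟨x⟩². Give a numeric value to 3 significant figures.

Compute ⟨x⟩ and ⟨x²⟩ separately, then (Δx)² = ⟨x²⟩ − ⟨x⟩².
Every integrand reduces to terms xʲ·e^(−2λx) on [0, ∞); use ∫₀^∞ xʲ·e^(−2λx) dx = j!/(2λ)^(j+1).
⟨x⟩ = 0.89767 and ⟨x²⟩ = 1.6116.
(Δx)² = 1.6116 − (0.89767)² = 0.80580.

0.806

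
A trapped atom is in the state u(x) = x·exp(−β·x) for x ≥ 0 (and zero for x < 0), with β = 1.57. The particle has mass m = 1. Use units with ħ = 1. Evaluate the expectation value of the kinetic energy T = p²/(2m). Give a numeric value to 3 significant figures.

1.23

T = −(ħ²/2m) d²/dx², so ⟨T⟩ = −(ħ²/2m) ∫ u*·u'' dx / ∫|u|² dx; with m = 1.
Differentiate x·exp(−β·x) with the product rule; every integrand then reduces to terms xʲ·e^(−2βx) on [0, ∞), with ∫₀^∞ xʲ·e^(−2βx) dx = j!/(2β)^(j+1).
State is unnormalized: ∫|u|² dx = 0.064601, and ∫u*·(−ħ²/2m · u'') dx = 0.079618, so ⟨T⟩ = 0.079618 / 0.064601.
⟨T⟩ = 1.2325.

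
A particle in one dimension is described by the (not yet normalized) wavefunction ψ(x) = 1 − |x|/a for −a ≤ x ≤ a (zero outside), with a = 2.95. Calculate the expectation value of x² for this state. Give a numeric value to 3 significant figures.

0.870

⟨x²⟩ = ∫ x²·|ψ|² dx / ∫|ψ|² dx (integrals over the domain).
ψ is even, so ∫ over [−a, a] = 2∫₀ᵃ with ψ = 1 − x/a there: ∫₀ᵃ (1 − x/a)² dx = a/3, ∫₀ᵃ x²(1 − x/a)² dx = a³/30, ∫₀ᵃ x⁴(1 − x/a)² dx = a⁵/105.
State is unnormalized: ∫|ψ|² dx = 1.9667, and ∫ψ*·x²·ψ dx = 1.7115, so ⟨x²⟩ = 1.7115 / 1.9667.
⟨x²⟩ = 0.87025.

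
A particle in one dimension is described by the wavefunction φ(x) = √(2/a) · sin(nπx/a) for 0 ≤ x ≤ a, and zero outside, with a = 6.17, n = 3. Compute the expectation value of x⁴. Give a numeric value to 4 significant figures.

⟨x⁴⟩ = ∫ x⁴·|φ|² dx (integrals over the domain).
With sin²θ = (1 − cos2θ)/2 on 0 ≤ x ≤ a: ∫sin²(nπx/a) dx = a/2, ∫x·sin²(nπx/a) dx = a²/4, ∫x²·sin²(nπx/a) dx = a³·(1/6 − 1/(4n²π²)); higher powers xᵏ the same way, integrating xᵏ·cos(2nπx/a) by parts.
⟨x⁴⟩ = 273.81.

273.8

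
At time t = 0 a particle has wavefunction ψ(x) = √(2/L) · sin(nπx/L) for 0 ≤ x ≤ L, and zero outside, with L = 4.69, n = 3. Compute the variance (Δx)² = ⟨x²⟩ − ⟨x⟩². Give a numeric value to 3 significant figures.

1.71

Compute ⟨x⟩ and ⟨x²⟩ separately, then (Δx)² = ⟨x²⟩ − ⟨x⟩².
With sin²θ = (1 − cos2θ)/2 on 0 ≤ x ≤ L: ∫sin²(nπx/L) dx = L/2, ∫x·sin²(nπx/L) dx = L²/4, ∫x²·sin²(nπx/L) dx = L³·(1/6 − 1/(4n²π²)); higher powers xᵏ the same way, integrating xᵏ·cos(2nπx/L) by parts.
⟨x⟩ = 2.3450 and ⟨x²⟩ = 7.2082.
(Δx)² = 7.2082 − (2.3450)² = 1.7092.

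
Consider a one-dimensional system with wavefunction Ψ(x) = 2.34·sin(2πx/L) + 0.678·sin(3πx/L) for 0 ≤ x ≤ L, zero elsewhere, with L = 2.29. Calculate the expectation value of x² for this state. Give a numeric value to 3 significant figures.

⟨x²⟩ = ∫ x²·|Ψ|² dx / ∫|Ψ|² dx (integrals over the domain).
On 0 ≤ x ≤ L (j ≠ l): ∫sin²(jπx/L) dx = L/2, ∫sin(jπx/L)·sin(lπx/L) dx = 0; diagonal moments ∫x·sin²(jπx/L) dx = L²/4, ∫x²·sin²(jπx/L) dx = L³·(1/6 − 1/(4j²π²)); cross terms ∫x·sin(jπx/L)·sin(lπx/L) dx = 0 for j + l even and −4jlL²/(π²(j² − l²)²) for j + l odd, ∫x²·sin(jπx/L)·sin(lπx/L) dx = (−1)^(j+l)·4jlL³/(π²(j² − l²)²); higher powers the same way via product-to-sum and parts.
State is unnormalized: ∫|Ψ|² dx = 6.7959, and ∫Ψ*·x²·Ψ dx = 7.7411, so ⟨x²⟩ = 7.7411 / 6.7959.
⟨x²⟩ = 1.1391.

1.14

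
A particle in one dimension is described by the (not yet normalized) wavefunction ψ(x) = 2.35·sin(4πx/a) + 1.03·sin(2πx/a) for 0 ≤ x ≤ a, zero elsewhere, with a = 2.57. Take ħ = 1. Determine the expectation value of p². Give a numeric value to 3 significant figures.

21.0

p² ψ = −ħ² d²ψ/dx²; ⟨p²⟩ = −ħ² ∫ ψ*·ψ'' dx / ∫|ψ|² dx.
d²/dx² sin(jπx/a) = −(jπ/a)²·sin(jπx/a); on 0 ≤ x ≤ a, ∫sin²(jπx/a) dx = a/2 and ∫sin(jπx/a)·sin(lπx/a) dx = 0 for j ≠ l, so only diagonal terms survive in ∫|ψ|² and ∫ψ·ψ″; ∫ψ·ψ′ dx = [ψ²/2] between the walls = 0.
State is unnormalized: ∫|ψ|² dx = 8.4597, and ∫ψ*·(−ħ² ψ'') dx = 177.81, so ⟨p²⟩ = 177.81 / 8.4597.
⟨p²⟩ = 21.019.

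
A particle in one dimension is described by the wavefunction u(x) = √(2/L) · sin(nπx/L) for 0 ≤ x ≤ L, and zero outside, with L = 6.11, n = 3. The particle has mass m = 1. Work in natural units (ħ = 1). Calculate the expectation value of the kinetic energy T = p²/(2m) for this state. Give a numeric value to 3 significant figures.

T = −(ħ²/2m) d²/dx², so ⟨T⟩ = −(ħ²/2m) ∫ u*·u'' dx; with m = 1.
d/dx sin(nπx/L) = (nπ/L)·cos(nπx/L) and d²/dx² sin(nπx/L) = −(nπ/L)²·sin(nπx/L); on 0 ≤ x ≤ L, ∫sin²(nπx/L) dx = L/2 and ∫sin(nπx/L)·cos(nπx/L) dx = 0.
⟨T⟩ = 1.1897.

1.19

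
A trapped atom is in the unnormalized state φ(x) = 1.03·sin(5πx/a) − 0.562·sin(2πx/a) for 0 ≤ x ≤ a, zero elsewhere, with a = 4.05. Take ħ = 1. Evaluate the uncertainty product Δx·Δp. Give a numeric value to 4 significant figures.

Δx = √(⟨x²⟩−⟨x⟩²), Δp = √(⟨p²⟩−⟨p⟩²).
On 0 ≤ x ≤ a (j ≠ l): ∫sin²(jπx/a) dx = a/2, ∫sin(jπx/a)·sin(lπx/a) dx = 0; diagonal moments ∫x·sin²(jπx/a) dx = a²/4, ∫x²·sin²(jπx/a) dx = a³·(1/6 − 1/(4j²π²)); cross terms ∫x·sin(jπx/a)·sin(lπx/a) dx = 0 for j + l even and −4jla²/(π²(j² − l²)²) for j + l odd, ∫x²·sin(jπx/a)·sin(lπx/a) dx = (−1)^(j+l)·4jla³/(π²(j² − l²)²); higher powers the same way via product-to-sum and parts. d²/dx² sin(jπx/a) = −(jπ/a)²·sin(jπx/a); on 0 ≤ x ≤ a, ∫sin²(jπx/a) dx = a/2 and ∫sin(jπx/a)·sin(lπx/a) dx = 0 for j ≠ l, so only diagonal terms survive in ∫|φ|² and ∫φ·φ″; ∫φ·φ′ dx = [φ²/2] between the walls = 0.
Normalization: ∫|φ|² dx = 2.7879.
⟨x⟩ = 2.0876, ⟨x²⟩ = 5.6477 ⇒ Δx = 1.1356.
⟨p⟩ = 0.0000, ⟨p²⟩ = 12.144 ⇒ Δp = 3.4848.
Δx·Δp = 3.9575.

3.958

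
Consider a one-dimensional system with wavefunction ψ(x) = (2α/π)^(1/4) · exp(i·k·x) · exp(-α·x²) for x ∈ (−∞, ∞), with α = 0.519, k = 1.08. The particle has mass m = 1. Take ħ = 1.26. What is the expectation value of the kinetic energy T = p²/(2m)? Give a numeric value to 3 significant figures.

1.34

T = −(ħ²/2m) d²/dx², so ⟨T⟩ = −(ħ²/2m) ∫ ψ*·ψ'' dx; with m = 1.
Gaussian moments: ∫x^(2j)·e^(−2αx²) dx = (2j−1)!!/(4α)^j · √(π/(2α)), odd powers integrate to 0; here √(π/(2α)) = 1.7397. Derivatives: ψ′ = (ik − 2αx)·ψ, ψ″ = ((ik − 2αx)² − 2α)·ψ; the odd-in-x pieces drop out.
⟨T⟩ = 1.3379.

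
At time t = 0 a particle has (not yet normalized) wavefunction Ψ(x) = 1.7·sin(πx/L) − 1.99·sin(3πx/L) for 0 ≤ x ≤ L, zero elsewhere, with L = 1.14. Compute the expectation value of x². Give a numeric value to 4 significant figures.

0.3524

⟨x²⟩ = ∫ x²·|Ψ|² dx / ∫|Ψ|² dx (integrals over the domain).
On 0 ≤ x ≤ L (j ≠ l): ∫sin²(jπx/L) dx = L/2, ∫sin(jπx/L)·sin(lπx/L) dx = 0; diagonal moments ∫x·sin²(jπx/L) dx = L²/4, ∫x²·sin²(jπx/L) dx = L³·(1/6 − 1/(4j²π²)); cross terms ∫x·sin(jπx/L)·sin(lπx/L) dx = 0 for j + l even and −4jlL²/(π²(j² − l²)²) for j + l odd, ∫x²·sin(jπx/L)·sin(lπx/L) dx = (−1)^(j+l)·4jlL³/(π²(j² − l²)²); higher powers the same way via product-to-sum and parts.
State is unnormalized: ∫|Ψ|² dx = 3.9046, and ∫Ψ*·x²·Ψ dx = 1.3761, so ⟨x²⟩ = 1.3761 / 3.9046.
⟨x²⟩ = 0.35242.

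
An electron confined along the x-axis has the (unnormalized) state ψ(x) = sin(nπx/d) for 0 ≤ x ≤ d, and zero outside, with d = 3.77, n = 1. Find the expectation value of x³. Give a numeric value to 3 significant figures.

⟨x³⟩ = ∫ x³·|ψ|² dx / ∫|ψ|² dx (integrals over the domain).
With sin²θ = (1 − cos2θ)/2 on 0 ≤ x ≤ d: ∫sin²(nπx/d) dx = d/2, ∫x·sin²(nπx/d) dx = d²/4, ∫x²·sin²(nπx/d) dx = d³·(1/6 − 1/(4n²π²)); higher powers xᵏ the same way, integrating xᵏ·cos(2nπx/d) by parts.
State is unnormalized: ∫|ψ|² dx = 1.8850, and ∫ψ*·x³·ψ dx = 17.575, so ⟨x³⟩ = 17.575 / 1.8850.
⟨x³⟩ = 9.3239.

9.32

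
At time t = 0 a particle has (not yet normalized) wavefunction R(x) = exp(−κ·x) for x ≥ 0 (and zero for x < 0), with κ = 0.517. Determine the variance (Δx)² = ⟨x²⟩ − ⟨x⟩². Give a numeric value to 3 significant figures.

0.935

Compute ⟨x⟩ and ⟨x²⟩ separately, then (Δx)² = ⟨x²⟩ − ⟨x⟩².
Every integrand reduces to terms xʲ·e^(−2κx) on [0, ∞); use ∫₀^∞ xʲ·e^(−2κx) dx = j!/(2κ)^(j+1).
Normalization: ∫|R|² dx = 0.96712.
⟨x⟩ = 0.96712 and ⟨x²⟩ = 1.8706.
(Δx)² = 1.8706 − (0.96712)² = 0.93532.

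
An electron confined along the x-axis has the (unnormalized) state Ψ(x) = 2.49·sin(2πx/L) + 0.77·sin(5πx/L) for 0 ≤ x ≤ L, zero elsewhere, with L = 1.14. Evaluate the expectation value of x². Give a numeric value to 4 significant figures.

⟨x²⟩ = ∫ x²·|Ψ|² dx / ∫|Ψ|² dx (integrals over the domain).
On 0 ≤ x ≤ L (j ≠ l): ∫sin²(jπx/L) dx = L/2, ∫sin(jπx/L)·sin(lπx/L) dx = 0; diagonal moments ∫x·sin²(jπx/L) dx = L²/4, ∫x²·sin²(jπx/L) dx = L³·(1/6 − 1/(4j²π²)); cross terms ∫x·sin(jπx/L)·sin(lπx/L) dx = 0 for j + l even and −4jlL²/(π²(j² − l²)²) for j + l odd, ∫x²·sin(jπx/L)·sin(lπx/L) dx = (−1)^(j+l)·4jlL³/(π²(j² − l²)²); higher powers the same way via product-to-sum and parts.
State is unnormalized: ∫|Ψ|² dx = 3.8720, and ∫Ψ*·x²·Ψ dx = 1.5661, so ⟨x²⟩ = 1.5661 / 3.8720.
⟨x²⟩ = 0.40446.

0.4045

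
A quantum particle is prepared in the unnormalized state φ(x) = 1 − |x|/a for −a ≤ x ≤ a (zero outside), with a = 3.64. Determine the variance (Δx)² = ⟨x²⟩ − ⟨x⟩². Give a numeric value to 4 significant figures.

Compute ⟨x⟩ and ⟨x²⟩ separately, then (Δx)² = ⟨x²⟩ − ⟨x⟩².
φ is even, so ∫ over [−a, a] = 2∫₀ᵃ with φ = 1 − x/a there: ∫₀ᵃ (1 − x/a)² dx = a/3, ∫₀ᵃ x²(1 − x/a)² dx = a³/30, ∫₀ᵃ x⁴(1 − x/a)² dx = a⁵/105.
Normalization: ∫|φ|² dx = 2.4267.
⟨x⟩ = 0.0000 and ⟨x²⟩ = 1.3250.
(Δx)² = 1.3250 − (0.0000)² = 1.3250.

1.325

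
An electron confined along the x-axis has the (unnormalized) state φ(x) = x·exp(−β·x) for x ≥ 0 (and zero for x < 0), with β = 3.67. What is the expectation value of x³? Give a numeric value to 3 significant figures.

⟨x³⟩ = ∫ x³·|φ|² dx / ∫|φ|² dx (integrals over the domain).
Every integrand reduces to terms xʲ·e^(−2βx) on [0, ∞); use ∫₀^∞ xʲ·e^(−2βx) dx = j!/(2β)^(j+1).
State is unnormalized: ∫|φ|² dx = 0.0050576, and ∫φ*·x³·φ dx = 0.00076737, so ⟨x³⟩ = 0.00076737 / 0.0050576.
⟨x³⟩ = 0.15173.

0.152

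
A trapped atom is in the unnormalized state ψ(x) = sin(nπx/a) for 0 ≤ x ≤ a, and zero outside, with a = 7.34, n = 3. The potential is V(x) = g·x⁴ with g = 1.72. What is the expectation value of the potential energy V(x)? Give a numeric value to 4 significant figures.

943.2

⟨V⟩ = ∫ V(x)·|ψ|² dx / ∫|ψ|² dx.
With sin²θ = (1 − cos2θ)/2 on 0 ≤ x ≤ a: ∫sin²(nπx/a) dx = a/2, ∫x·sin²(nπx/a) dx = a²/4, ∫x²·sin²(nπx/a) dx = a³·(1/6 − 1/(4n²π²)); higher powers xᵏ the same way, integrating xᵏ·cos(2nπx/a) by parts.
State is unnormalized: ∫|ψ|² dx = 3.6700, and ∫ψ*·V(x)·ψ dx = 3461.7, so ⟨V⟩ = 3461.7 / 3.6700.
⟨V⟩ = 943.23.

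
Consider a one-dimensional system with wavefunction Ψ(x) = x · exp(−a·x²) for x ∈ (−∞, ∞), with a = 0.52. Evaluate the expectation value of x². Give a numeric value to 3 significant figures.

⟨x²⟩ = ∫ x²·|Ψ|² dx / ∫|Ψ|² dx (integrals over the domain).
Expand each integrand as polynomial × e^(−2ax²) and use ∫x^(2j)·e^(−2ax²) dx = (2j−1)!!/(4a)^j · √(π/(2a)), odd powers → 0; here √(π/(2a)) = 1.7380.
State is unnormalized: ∫|Ψ|² dx = 0.83559, and ∫Ψ*·x²·Ψ dx = 1.2052, so ⟨x²⟩ = 1.2052 / 0.83559.
⟨x²⟩ = 1.4423.

1.44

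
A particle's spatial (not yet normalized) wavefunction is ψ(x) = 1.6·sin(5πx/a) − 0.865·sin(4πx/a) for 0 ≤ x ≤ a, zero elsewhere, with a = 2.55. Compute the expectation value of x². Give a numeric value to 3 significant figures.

⟨x²⟩ = ∫ x²·|ψ|² dx / ∫|ψ|² dx (integrals over the domain).
On 0 ≤ x ≤ a (j ≠ l): ∫sin²(jπx/a) dx = a/2, ∫sin(jπx/a)·sin(lπx/a) dx = 0; diagonal moments ∫x·sin²(jπx/a) dx = a²/4, ∫x²·sin²(jπx/a) dx = a³·(1/6 − 1/(4j²π²)); cross terms ∫x·sin(jπx/a)·sin(lπx/a) dx = 0 for j + l even and −4jla²/(π²(j² − l²)²) for j + l odd, ∫x²·sin(jπx/a)·sin(lπx/a) dx = (−1)^(j+l)·4jla³/(π²(j² − l²)²); higher powers the same way via product-to-sum and parts.
State is unnormalized: ∫|ψ|² dx = 4.2180, and ∫ψ*·x²·ψ dx = 13.673, so ⟨x²⟩ = 13.673 / 4.2180.
⟨x²⟩ = 3.2415.

3.24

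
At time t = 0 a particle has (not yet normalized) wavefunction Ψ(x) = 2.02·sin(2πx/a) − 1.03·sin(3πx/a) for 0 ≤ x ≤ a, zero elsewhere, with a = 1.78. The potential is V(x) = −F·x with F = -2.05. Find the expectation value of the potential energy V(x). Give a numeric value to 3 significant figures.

⟨V⟩ = ∫ V(x)·|Ψ|² dx / ∫|Ψ|² dx.
On 0 ≤ x ≤ a (j ≠ l): ∫sin²(jπx/a) dx = a/2, ∫sin(jπx/a)·sin(lπx/a) dx = 0; diagonal moments ∫x·sin²(jπx/a) dx = a²/4, ∫x²·sin²(jπx/a) dx = a³·(1/6 − 1/(4j²π²)); cross terms ∫x·sin(jπx/a)·sin(lπx/a) dx = 0 for j + l even and −4jla²/(π²(j² − l²)²) for j + l odd, ∫x²·sin(jπx/a)·sin(lπx/a) dx = (−1)^(j+l)·4jla³/(π²(j² − l²)²); higher powers the same way via product-to-sum and parts.
State is unnormalized: ∫|Ψ|² dx = 4.5758, and ∫Ψ*·V(x)·Ψ dx = 10.977, so ⟨V⟩ = 10.977 / 4.5758.
⟨V⟩ = 2.3990.

2.40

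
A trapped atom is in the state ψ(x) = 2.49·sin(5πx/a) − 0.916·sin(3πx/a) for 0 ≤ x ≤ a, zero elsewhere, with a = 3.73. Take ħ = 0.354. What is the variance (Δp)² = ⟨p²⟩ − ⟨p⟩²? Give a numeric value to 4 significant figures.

Compute ⟨p⟩ and ⟨p²⟩ separately; (Δp)² = ⟨p²⟩ − ⟨p⟩².
d²/dx² sin(jπx/a) = −(jπ/a)²·sin(jπx/a); on 0 ≤ x ≤ a, ∫sin²(jπx/a) dx = a/2 and ∫sin(jπx/a)·sin(lπx/a) dx = 0 for j ≠ l, so only diagonal terms survive in ∫|ψ|² and ∫ψ·ψ″; ∫ψ·ψ′ dx = [ψ²/2] between the walls = 0.
Normalization: ∫|ψ|² dx = 13.128.
⟨p⟩ = 0.0000 and ⟨p²⟩ = 2.0529.
(Δp)² = 2.0529 − (0.0000)² = 2.0529.

2.053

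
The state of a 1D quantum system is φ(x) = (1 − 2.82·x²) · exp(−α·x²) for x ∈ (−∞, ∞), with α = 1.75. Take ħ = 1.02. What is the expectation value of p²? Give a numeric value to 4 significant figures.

p² φ = −ħ² d²φ/dx²; ⟨p²⟩ = −ħ² ∫ φ*·φ'' dx / ∫|φ|² dx.
Expand each integrand as polynomial × e^(−2αx²) and use ∫x^(2j)·e^(−2αx²) dx = (2j−1)!!/(4α)^j · √(π/(2α)), odd powers → 0; here √(π/(2α)) = 0.94742. Differentiate with the product rule, d/dx e^(−αx²) = −2αx·e^(−αx²).
State is unnormalized: ∫|φ|² dx = 0.64535, and ∫φ*·(−ħ² φ'') dx = 5.0744, so ⟨p²⟩ = 5.0744 / 0.64535.
⟨p²⟩ = 7.8631.

7.863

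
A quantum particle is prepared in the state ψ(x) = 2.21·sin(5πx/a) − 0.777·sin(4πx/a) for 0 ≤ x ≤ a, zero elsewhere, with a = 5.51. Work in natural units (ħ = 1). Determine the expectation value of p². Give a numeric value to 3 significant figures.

7.81

p² ψ = −ħ² d²ψ/dx²; ⟨p²⟩ = −ħ² ∫ ψ*·ψ'' dx / ∫|ψ|² dx.
d²/dx² sin(jπx/a) = −(jπ/a)²·sin(jπx/a); on 0 ≤ x ≤ a, ∫sin²(jπx/a) dx = a/2 and ∫sin(jπx/a)·sin(lπx/a) dx = 0 for j ≠ l, so only diagonal terms survive in ∫|ψ|² and ∫ψ·ψ″; ∫ψ·ψ′ dx = [ψ²/2] between the walls = 0.
State is unnormalized: ∫|ψ|² dx = 15.119, and ∫ψ*·(−ħ² ψ'') dx = 118.01, so ⟨p²⟩ = 118.01 / 15.119.
⟨p²⟩ = 7.8052.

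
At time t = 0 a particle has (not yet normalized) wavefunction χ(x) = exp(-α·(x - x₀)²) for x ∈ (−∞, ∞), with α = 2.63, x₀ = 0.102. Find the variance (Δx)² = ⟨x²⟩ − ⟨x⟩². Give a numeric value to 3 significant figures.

0.0951

Compute ⟨x⟩ and ⟨x²⟩ separately, then (Δx)² = ⟨x²⟩ − ⟨x⟩².
Gaussian moments (u = x − x₀): ∫u^(2j)·e^(−2αu²) du = (2j−1)!!/(4α)^j · √(π/(2α)), odd powers integrate to 0; here √(π/(2α)) = 0.77283.
Normalization: ∫|χ|² dx = 0.77283.
⟨x⟩ = 0.10200 and ⟨x²⟩ = 0.10546.
(Δx)² = 0.10546 − (0.10200)² = 0.095057.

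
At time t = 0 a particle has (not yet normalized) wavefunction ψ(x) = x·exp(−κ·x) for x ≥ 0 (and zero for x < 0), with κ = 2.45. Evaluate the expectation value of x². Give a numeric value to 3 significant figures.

⟨x²⟩ = ∫ x²·|ψ|² dx / ∫|ψ|² dx (integrals over the domain).
Every integrand reduces to terms xʲ·e^(−2κx) on [0, ∞); use ∫₀^∞ xʲ·e^(−2κx) dx = j!/(2κ)^(j+1).
State is unnormalized: ∫|ψ|² dx = 0.017000, and ∫ψ*·x²·ψ dx = 0.0084963, so ⟨x²⟩ = 0.0084963 / 0.017000.
⟨x²⟩ = 0.49979.

0.500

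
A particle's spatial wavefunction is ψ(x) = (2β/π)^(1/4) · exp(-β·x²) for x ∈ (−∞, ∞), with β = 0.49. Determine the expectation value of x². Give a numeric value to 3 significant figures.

⟨x²⟩ = ∫ x²·|ψ|² dx (integrals over the domain).
Gaussian moments: ∫x^(2j)·e^(−2βx²) dx = (2j−1)!!/(4β)^j · √(π/(2β)), odd powers integrate to 0; here √(π/(2β)) = 1.7904.
⟨x²⟩ = 0.51020.

0.510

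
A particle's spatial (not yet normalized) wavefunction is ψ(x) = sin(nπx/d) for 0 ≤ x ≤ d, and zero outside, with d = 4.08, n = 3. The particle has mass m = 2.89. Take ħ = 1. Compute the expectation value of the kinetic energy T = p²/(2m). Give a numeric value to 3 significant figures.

0.923

T = −(ħ²/2m) d²/dx², so ⟨T⟩ = −(ħ²/2m) ∫ ψ*·ψ'' dx / ∫|ψ|² dx; with m = 2.89.
d/dx sin(nπx/d) = (nπ/d)·cos(nπx/d) and d²/dx² sin(nπx/d) = −(nπ/d)²·sin(nπx/d); on 0 ≤ x ≤ d, ∫sin²(nπx/d) dx = d/2 and ∫sin(nπx/d)·cos(nπx/d) dx = 0.
State is unnormalized: ∫|ψ|² dx = 2.0400, and ∫ψ*·(−ħ²/2m · ψ'') dx = 1.8833, so ⟨T⟩ = 1.8833 / 2.0400.
⟨T⟩ = 0.92320.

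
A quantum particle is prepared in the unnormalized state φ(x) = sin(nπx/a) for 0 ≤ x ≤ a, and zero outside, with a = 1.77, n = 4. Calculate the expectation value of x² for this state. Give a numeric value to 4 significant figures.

1.034

⟨x²⟩ = ∫ x²·|φ|² dx / ∫|φ|² dx (integrals over the domain).
With sin²θ = (1 − cos2θ)/2 on 0 ≤ x ≤ a: ∫sin²(nπx/a) dx = a/2, ∫x·sin²(nπx/a) dx = a²/4, ∫x²·sin²(nπx/a) dx = a³·(1/6 − 1/(4n²π²)); higher powers xᵏ the same way, integrating xᵏ·cos(2nπx/a) by parts.
State is unnormalized: ∫|φ|² dx = 0.88500, and ∫φ*·x²·φ dx = 0.91543, so ⟨x²⟩ = 0.91543 / 0.88500.
⟨x²⟩ = 1.0344.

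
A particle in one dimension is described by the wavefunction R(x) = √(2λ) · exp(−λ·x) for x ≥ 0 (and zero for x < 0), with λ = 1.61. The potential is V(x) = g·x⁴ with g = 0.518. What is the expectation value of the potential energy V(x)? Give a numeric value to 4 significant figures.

⟨V⟩ = ∫ V(x)·|R|² dx.
Every integrand reduces to terms xʲ·e^(−2λx) on [0, ∞); use ∫₀^∞ xʲ·e^(−2λx) dx = j!/(2λ)^(j+1).
⟨V⟩ = 0.11564.

0.1156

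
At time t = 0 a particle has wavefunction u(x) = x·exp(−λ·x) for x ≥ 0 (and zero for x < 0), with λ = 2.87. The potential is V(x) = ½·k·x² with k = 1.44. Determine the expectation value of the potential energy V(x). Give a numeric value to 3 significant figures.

⟨V⟩ = ∫ V(x)·|u|² dx / ∫|u|² dx.
Every integrand reduces to terms xʲ·e^(−2λx) on [0, ∞); use ∫₀^∞ xʲ·e^(−2λx) dx = j!/(2λ)^(j+1).
State is unnormalized: ∫|u|² dx = 0.010575, and ∫u*·V(x)·u dx = 0.0027732, so ⟨V⟩ = 0.0027732 / 0.010575.
⟨V⟩ = 0.26223.

0.262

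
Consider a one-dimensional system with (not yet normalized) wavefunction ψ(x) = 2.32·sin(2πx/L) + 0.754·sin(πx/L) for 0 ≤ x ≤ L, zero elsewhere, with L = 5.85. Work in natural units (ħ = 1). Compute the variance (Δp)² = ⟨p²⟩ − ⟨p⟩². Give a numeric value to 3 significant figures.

Compute ⟨p⟩ and ⟨p²⟩ separately; (Δp)² = ⟨p²⟩ − ⟨p⟩².
d²/dx² sin(jπx/L) = −(jπ/L)²·sin(jπx/L); on 0 ≤ x ≤ L, ∫sin²(jπx/L) dx = L/2 and ∫sin(jπx/L)·sin(lπx/L) dx = 0 for j ≠ l, so only diagonal terms survive in ∫|ψ|² and ∫ψ·ψ″; ∫ψ·ψ′ dx = [ψ²/2] between the walls = 0.
Normalization: ∫|ψ|² dx = 17.406.
⟨p⟩ = 0.0000 and ⟨p²⟩ = 1.0709.
(Δp)² = 1.0709 − (0.0000)² = 1.0709.

1.07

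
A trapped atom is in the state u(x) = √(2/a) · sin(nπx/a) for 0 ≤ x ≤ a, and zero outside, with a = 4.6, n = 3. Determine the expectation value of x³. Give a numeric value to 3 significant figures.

⟨x³⟩ = ∫ x³·|u|² dx (integrals over the domain).
With sin²θ = (1 − cos2θ)/2 on 0 ≤ x ≤ a: ∫sin²(nπx/a) dx = a/2, ∫x·sin²(nπx/a) dx = a²/4, ∫x²·sin²(nπx/a) dx = a³·(1/6 − 1/(4n²π²)); higher powers xᵏ the same way, integrating xᵏ·cos(2nπx/a) by parts.
⟨x³⟩ = 23.512.

23.5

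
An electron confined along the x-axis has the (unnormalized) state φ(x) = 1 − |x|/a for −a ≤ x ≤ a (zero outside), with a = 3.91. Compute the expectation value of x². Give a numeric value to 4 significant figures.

1.529

⟨x²⟩ = ∫ x²·|φ|² dx / ∫|φ|² dx (integrals over the domain).
φ is even, so ∫ over [−a, a] = 2∫₀ᵃ with φ = 1 − x/a there: ∫₀ᵃ (1 − x/a)² dx = a/3, ∫₀ᵃ x²(1 − x/a)² dx = a³/30, ∫₀ᵃ x⁴(1 − x/a)² dx = a⁵/105.
State is unnormalized: ∫|φ|² dx = 2.6067, and ∫φ*·x²·φ dx = 3.9851, so ⟨x²⟩ = 3.9851 / 2.6067.
⟨x²⟩ = 1.5288.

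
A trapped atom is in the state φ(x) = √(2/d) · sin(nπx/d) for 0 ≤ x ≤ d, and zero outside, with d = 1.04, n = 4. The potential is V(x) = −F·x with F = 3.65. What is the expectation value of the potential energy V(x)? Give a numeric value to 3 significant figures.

⟨V⟩ = ∫ V(x)·|φ|² dx.
With sin²θ = (1 − cos2θ)/2 on 0 ≤ x ≤ d: ∫sin²(nπx/d) dx = d/2, ∫x·sin²(nπx/d) dx = d²/4, ∫x²·sin²(nπx/d) dx = d³·(1/6 − 1/(4n²π²)); higher powers xᵏ the same way, integrating xᵏ·cos(2nπx/d) by parts.
⟨V⟩ = -1.8980.

-1.90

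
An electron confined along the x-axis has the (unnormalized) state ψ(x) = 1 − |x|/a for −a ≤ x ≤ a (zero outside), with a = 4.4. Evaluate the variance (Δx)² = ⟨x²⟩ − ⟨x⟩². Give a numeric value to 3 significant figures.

Compute ⟨x⟩ and ⟨x²⟩ separately, then (Δx)² = ⟨x²⟩ − ⟨x⟩².
ψ is even, so ∫ over [−a, a] = 2∫₀ᵃ with ψ = 1 − x/a there: ∫₀ᵃ (1 − x/a)² dx = a/3, ∫₀ᵃ x²(1 − x/a)² dx = a³/30, ∫₀ᵃ x⁴(1 − x/a)² dx = a⁵/105.
Normalization: ∫|ψ|² dx = 2.9333.
⟨x⟩ = 0.0000 and ⟨x²⟩ = 1.9360.
(Δx)² = 1.9360 − (0.0000)² = 1.9360.

1.94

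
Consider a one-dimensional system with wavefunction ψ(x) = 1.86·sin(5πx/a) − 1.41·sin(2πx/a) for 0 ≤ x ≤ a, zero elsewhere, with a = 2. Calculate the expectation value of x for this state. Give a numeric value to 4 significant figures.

⟨x⟩ = ∫ x·|ψ|² dx / ∫|ψ|² dx (integrals over the domain).
On 0 ≤ x ≤ a (j ≠ l): ∫sin²(jπx/a) dx = a/2, ∫sin(jπx/a)·sin(lπx/a) dx = 0; diagonal moments ∫x·sin²(jπx/a) dx = a²/4, ∫x²·sin²(jπx/a) dx = a³·(1/6 − 1/(4j²π²)); cross terms ∫x·sin(jπx/a)·sin(lπx/a) dx = 0 for j + l even and −4jla²/(π²(j² − l²)²) for j + l odd, ∫x²·sin(jπx/a)·sin(lπx/a) dx = (−1)^(j+l)·4jla³/(π²(j² − l²)²); higher powers the same way via product-to-sum and parts.
State is unnormalized: ∫|ψ|² dx = 5.4477, and ∫ψ*·x·ψ dx = 5.6405, so ⟨x⟩ = 5.6405 / 5.4477.
⟨x⟩ = 1.0354.

1.035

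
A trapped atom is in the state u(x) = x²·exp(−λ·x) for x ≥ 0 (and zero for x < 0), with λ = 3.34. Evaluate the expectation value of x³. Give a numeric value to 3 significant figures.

0.705

⟨x³⟩ = ∫ x³·|u|² dx / ∫|u|² dx (integrals over the domain).
Every integrand reduces to terms xʲ·e^(−2λx) on [0, ∞); use ∫₀^∞ xʲ·e^(−2λx) dx = j!/(2λ)^(j+1).
State is unnormalized: ∫|u|² dx = 0.0018044, and ∫u*·x³·u dx = 0.0012712, so ⟨x³⟩ = 0.0012712 / 0.0018044.
⟨x³⟩ = 0.70451.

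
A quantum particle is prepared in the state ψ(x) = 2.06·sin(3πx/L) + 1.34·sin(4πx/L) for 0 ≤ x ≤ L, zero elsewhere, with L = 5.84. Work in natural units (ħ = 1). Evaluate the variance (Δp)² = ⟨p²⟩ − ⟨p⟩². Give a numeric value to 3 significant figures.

3.21

Compute ⟨p⟩ and ⟨p²⟩ separately; (Δp)² = ⟨p²⟩ − ⟨p⟩².
d²/dx² sin(jπx/L) = −(jπ/L)²·sin(jπx/L); on 0 ≤ x ≤ L, ∫sin²(jπx/L) dx = L/2 and ∫sin(jπx/L)·sin(lπx/L) dx = 0 for j ≠ l, so only diagonal terms survive in ∫|ψ|² and ∫ψ·ψ″; ∫ψ·ψ′ dx = [ψ²/2] between the walls = 0.
Normalization: ∫|ψ|² dx = 17.634.
⟨p⟩ = 0.0000 and ⟨p²⟩ = 3.2067.
(Δp)² = 3.2067 − (0.0000)² = 3.2067.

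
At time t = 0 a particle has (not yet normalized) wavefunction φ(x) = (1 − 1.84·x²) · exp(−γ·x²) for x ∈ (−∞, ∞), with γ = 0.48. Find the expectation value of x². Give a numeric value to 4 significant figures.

2.557

⟨x²⟩ = ∫ x²·|φ|² dx / ∫|φ|² dx (integrals over the domain).
Expand each integrand as polynomial × e^(−2γx²) and use ∫x^(2j)·e^(−2γx²) dx = (2j−1)!!/(4γ)^j · √(π/(2γ)), odd powers → 0; here √(π/(2γ)) = 1.8090.
State is unnormalized: ∫|φ|² dx = 3.3259, and ∫φ*·x²·φ dx = 8.5042, so ⟨x²⟩ = 8.5042 / 3.3259.
⟨x²⟩ = 2.5570.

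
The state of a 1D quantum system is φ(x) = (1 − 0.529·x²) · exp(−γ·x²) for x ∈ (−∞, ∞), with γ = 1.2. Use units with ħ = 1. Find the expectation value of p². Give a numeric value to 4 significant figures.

1.920

p² φ = −ħ² d²φ/dx²; ⟨p²⟩ = −ħ² ∫ φ*·φ'' dx / ∫|φ|² dx.
Expand each integrand as polynomial × e^(−2γx²) and use ∫x^(2j)·e^(−2γx²) dx = (2j−1)!!/(4γ)^j · √(π/(2γ)), odd powers → 0; here √(π/(2γ)) = 1.1441. Differentiate with the product rule, d/dx e^(−γx²) = −2γx·e^(−γx²).
State is unnormalized: ∫|φ|² dx = 0.93362, and ∫φ*·(−ħ² φ'') dx = 1.7923, so ⟨p²⟩ = 1.7923 / 0.93362.
⟨p²⟩ = 1.9197.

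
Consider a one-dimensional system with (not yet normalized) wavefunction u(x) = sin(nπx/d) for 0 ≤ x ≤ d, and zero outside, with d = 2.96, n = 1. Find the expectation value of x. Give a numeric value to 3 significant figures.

⟨x⟩ = ∫ x·|u|² dx / ∫|u|² dx (integrals over the domain).
With sin²θ = (1 − cos2θ)/2 on 0 ≤ x ≤ d: ∫sin²(nπx/d) dx = d/2, ∫x·sin²(nπx/d) dx = d²/4, ∫x²·sin²(nπx/d) dx = d³·(1/6 − 1/(4n²π²)); higher powers xᵏ the same way, integrating xᵏ·cos(2nπx/d) by parts.
State is unnormalized: ∫|u|² dx = 1.4800, and ∫u*·x·u dx = 2.1904, so ⟨x⟩ = 2.1904 / 1.4800.
⟨x⟩ = 1.4800.

1.48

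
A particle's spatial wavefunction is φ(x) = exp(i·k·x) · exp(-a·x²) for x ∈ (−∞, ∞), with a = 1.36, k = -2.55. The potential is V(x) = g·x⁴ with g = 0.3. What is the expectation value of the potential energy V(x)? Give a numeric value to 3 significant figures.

0.0304

⟨V⟩ = ∫ V(x)·|φ|² dx / ∫|φ|² dx.
Gaussian moments: ∫x^(2j)·e^(−2ax²) dx = (2j−1)!!/(4a)^j · √(π/(2a)), odd powers integrate to 0; here √(π/(2a)) = 1.0747.
State is unnormalized: ∫|φ|² dx = 1.0747, and ∫φ*·V(x)·φ dx = 0.032684, so ⟨V⟩ = 0.032684 / 1.0747.
⟨V⟩ = 0.030412.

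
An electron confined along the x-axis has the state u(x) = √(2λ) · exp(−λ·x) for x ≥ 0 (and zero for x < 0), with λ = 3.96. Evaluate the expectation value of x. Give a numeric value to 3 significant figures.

0.126

⟨x⟩ = ∫ x·|u|² dx (integrals over the domain).
Every integrand reduces to terms xʲ·e^(−2λx) on [0, ∞); use ∫₀^∞ xʲ·e^(−2λx) dx = j!/(2λ)^(j+1).
⟨x⟩ = 0.12626.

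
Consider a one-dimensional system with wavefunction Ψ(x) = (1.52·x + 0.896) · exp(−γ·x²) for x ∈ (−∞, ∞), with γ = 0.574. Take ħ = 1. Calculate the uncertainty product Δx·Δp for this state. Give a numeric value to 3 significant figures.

Δx = √(⟨x²⟩−⟨x⟩²), Δp = √(⟨p²⟩−⟨p⟩²).
Expand each integrand as polynomial × e^(−2γx²) and use ∫x^(2j)·e^(−2γx²) dx = (2j−1)!!/(4γ)^j · √(π/(2γ)), odd powers → 0; here √(π/(2γ)) = 1.6543. Differentiate with the product rule, d/dx e^(−γx²) = −2γx·e^(−γx²).
Normalization: ∫|Ψ|² dx = 2.9927.
⟨x⟩ = 0.65577, ⟨x²⟩ = 0.92006 ⇒ Δx = 0.70002.
⟨p⟩ = 0.0000, ⟨p²⟩ = 1.2126 ⇒ Δp = 1.1012.
Δx·Δp = 0.77084.

0.771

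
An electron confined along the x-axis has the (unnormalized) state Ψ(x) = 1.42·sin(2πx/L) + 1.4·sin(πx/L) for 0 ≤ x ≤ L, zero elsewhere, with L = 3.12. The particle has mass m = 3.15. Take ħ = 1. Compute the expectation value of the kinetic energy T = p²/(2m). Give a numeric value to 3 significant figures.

0.406

T = −(ħ²/2m) d²/dx², so ⟨T⟩ = −(ħ²/2m) ∫ Ψ*·Ψ'' dx / ∫|Ψ|² dx; with m = 3.15.
d²/dx² sin(jπx/L) = −(jπ/L)²·sin(jπx/L); on 0 ≤ x ≤ L, ∫sin²(jπx/L) dx = L/2 and ∫sin(jπx/L)·sin(lπx/L) dx = 0 for j ≠ l, so only diagonal terms survive in ∫|Ψ|² and ∫Ψ·Ψ″; ∫Ψ·Ψ′ dx = [Ψ²/2] between the walls = 0.
State is unnormalized: ∫|Ψ|² dx = 6.2032, and ∫Ψ*·(−ħ²/2m · Ψ'') dx = 2.5170, so ⟨T⟩ = 2.5170 / 6.2032.
⟨T⟩ = 0.40576.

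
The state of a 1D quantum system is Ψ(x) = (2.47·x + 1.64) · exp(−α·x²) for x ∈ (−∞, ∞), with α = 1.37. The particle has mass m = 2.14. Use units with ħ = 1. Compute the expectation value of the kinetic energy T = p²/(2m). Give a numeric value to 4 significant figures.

0.5075

T = −(ħ²/2m) d²/dx², so ⟨T⟩ = −(ħ²/2m) ∫ Ψ*·Ψ'' dx / ∫|Ψ|² dx; with m = 2.14.
Expand each integrand as polynomial × e^(−2αx²) and use ∫x^(2j)·e^(−2αx²) dx = (2j−1)!!/(4α)^j · √(π/(2α)), odd powers → 0; here √(π/(2α)) = 1.0708. Differentiate with the product rule, d/dx e^(−αx²) = −2αx·e^(−αx²).
State is unnormalized: ∫|Ψ|² dx = 4.0721, and ∫Ψ*·(−ħ²/2m · Ψ'') dx = 2.0666, so ⟨T⟩ = 2.0666 / 4.0721.
⟨T⟩ = 0.50751.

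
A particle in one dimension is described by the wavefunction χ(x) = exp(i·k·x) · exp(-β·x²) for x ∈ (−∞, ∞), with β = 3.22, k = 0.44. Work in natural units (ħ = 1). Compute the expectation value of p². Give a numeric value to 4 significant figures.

3.414

p² χ = −ħ² d²χ/dx²; ⟨p²⟩ = −ħ² ∫ χ*·χ'' dx / ∫|χ|² dx.
Gaussian moments: ∫x^(2j)·e^(−2βx²) dx = (2j−1)!!/(4β)^j · √(π/(2β)), odd powers integrate to 0; here √(π/(2β)) = 0.69844. Derivatives: χ′ = (ik − 2βx)·χ, χ″ = ((ik − 2βx)² − 2β)·χ; the odd-in-x pieces drop out.
State is unnormalized: ∫|χ|² dx = 0.69844, and ∫χ*·(−ħ² χ'') dx = 2.3842, so ⟨p²⟩ = 2.3842 / 0.69844.
⟨p²⟩ = 3.4136.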